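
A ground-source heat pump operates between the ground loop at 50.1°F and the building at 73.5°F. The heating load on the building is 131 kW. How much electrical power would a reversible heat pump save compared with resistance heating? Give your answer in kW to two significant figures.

In absolute terms T_C = 283.21 K and T_H = 296.21 K, so ΔT = 13.00 K.
COP_Carnot = T_H/ΔT = 296.21/13.00 = 22.79.
Resistance heating needs Ẇ_res = Q̇_H = 131.0 kW; the reversible heat pump needs only Ẇ_hp = Q̇_H/COP = 5.749 kW.
Saving = 131.0 − 5.749 = 125.3 kW.

130 kW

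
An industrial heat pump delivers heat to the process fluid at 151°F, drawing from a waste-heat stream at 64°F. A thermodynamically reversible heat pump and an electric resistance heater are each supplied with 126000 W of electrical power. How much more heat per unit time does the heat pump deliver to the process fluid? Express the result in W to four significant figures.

In absolute terms T_C = 290.93 K and T_H = 339.26 K, so ΔT = 48.33 K.
COP_Carnot = T_H/ΔT = 339.26/48.33 = 7.019.
The heat pump delivers Q̇_H = COP × Ẇ = 884400 W; the resistance heater delivers Ẇ = 126000 W.
Extra = (COP − 1)·Ẇ = 758400 W.

758400 W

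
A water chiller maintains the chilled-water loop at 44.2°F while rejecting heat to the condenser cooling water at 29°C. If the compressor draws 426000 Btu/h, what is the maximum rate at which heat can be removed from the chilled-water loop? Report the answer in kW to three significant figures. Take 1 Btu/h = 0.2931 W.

1570 kW

In absolute terms T_C = 279.93 K and T_H = 302.15 K, so ΔT = 22.22 K.
COP_Carnot = T_C/ΔT = 279.93/22.22 = 12.60.
Q̇_max = COP_Carnot × Ẇ = 12.60 × 426000 Btu/h = 5366000 Btu/h = 1573 kW.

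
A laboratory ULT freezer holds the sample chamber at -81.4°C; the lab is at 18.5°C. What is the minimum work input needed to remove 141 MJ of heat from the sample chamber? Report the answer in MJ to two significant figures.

In absolute terms T_C = 191.75 K and T_H = 291.65 K, so ΔT = 99.90 K.
The reversible limit is COP_R = T_C/ΔT = 1.919, so W_min = Q_C/COP = Q_C·ΔT/T_C.
W_min = 141.0 × 99.90/191.75 = 73.46 MJ.

73 MJ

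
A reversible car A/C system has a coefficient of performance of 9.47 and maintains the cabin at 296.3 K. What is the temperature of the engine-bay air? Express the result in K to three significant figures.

328 K

COP_R = T_C/(T_H − T_C) gives T_H − T_C = T_C/COP.
With T_C = 296.30 K, T_H = 296.30 × (1 + 1/9.47) = 327.59 K.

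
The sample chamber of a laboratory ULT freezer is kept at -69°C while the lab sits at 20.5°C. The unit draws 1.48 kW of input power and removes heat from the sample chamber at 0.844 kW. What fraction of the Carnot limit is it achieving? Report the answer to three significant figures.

0.250

COP_actual = Q̇_C/Ẇ = 0.8440/1.480 = 0.5703.
In absolute terms T_C = 204.15 K and T_H = 293.65 K, so ΔT = 89.50 K.
COP_Carnot = T_C/ΔT = 204.15/89.50 = 2.281.
η_II = COP_actual/COP_Carnot = 0.5703/2.281 = 0.2500.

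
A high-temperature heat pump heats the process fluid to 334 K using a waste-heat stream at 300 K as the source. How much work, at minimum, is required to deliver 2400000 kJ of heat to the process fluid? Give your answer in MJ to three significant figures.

244 MJ

The reservoir spacing is ΔT = 334 − 300 = 34.00 K.
The reversible limit is COP_HP = T_H/ΔT = 9.824, so W_min = Q_H/COP = Q_H·ΔT/T_H.
W_min = 2400000 × 34.00/334.00 = 244300 kJ = 244.3 MJ.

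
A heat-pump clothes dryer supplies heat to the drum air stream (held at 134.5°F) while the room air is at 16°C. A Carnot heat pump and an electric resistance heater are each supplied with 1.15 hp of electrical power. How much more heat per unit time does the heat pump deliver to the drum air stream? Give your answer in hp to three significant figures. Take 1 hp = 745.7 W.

In absolute terms T_C = 289.15 K and T_H = 330.09 K, so ΔT = 40.94 K.
COP_Carnot = T_H/ΔT = 330.09/40.94 = 8.062.
The heat pump delivers Q̇_H = COP × Ẇ = 9.271 hp; the resistance heater delivers Ẇ = 1.150 hp.
Extra = (COP − 1)·Ẇ = 8.121 hp.

8.12 hp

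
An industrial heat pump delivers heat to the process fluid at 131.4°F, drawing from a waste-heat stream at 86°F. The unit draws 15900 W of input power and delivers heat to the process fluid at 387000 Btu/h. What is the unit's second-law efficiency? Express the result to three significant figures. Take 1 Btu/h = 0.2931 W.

0.548

Converting, Q̇_H = 387000 Btu/h = 113400 W, so COP_actual = Q̇_H/Ẇ = 113400/15900 = 7.134.
In absolute terms T_C = 303.15 K and T_H = 328.37 K, so ΔT = 25.22 K.
COP_Carnot = T_H/ΔT = 328.37/25.22 = 13.02.
η_II = COP_actual/COP_Carnot = 7.134/13.02 = 0.5480.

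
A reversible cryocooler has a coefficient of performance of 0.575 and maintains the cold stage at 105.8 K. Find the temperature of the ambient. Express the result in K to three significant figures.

COP_R = T_C/(T_H − T_C) gives T_H − T_C = T_C/COP.
With T_C = 105.80 K, T_H = 105.80 × (1 + 1/0.575) = 289.80 K.

290 K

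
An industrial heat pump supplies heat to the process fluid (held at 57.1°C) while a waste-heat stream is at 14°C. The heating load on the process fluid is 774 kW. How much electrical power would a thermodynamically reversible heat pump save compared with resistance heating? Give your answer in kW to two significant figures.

In absolute terms T_C = 287.15 K and T_H = 330.25 K, so ΔT = 43.10 K.
COP_Carnot = T_H/ΔT = 330.25/43.10 = 7.662.
Resistance heating needs Ẇ_res = Q̇_H = 774.0 kW; the reversible heat pump needs only Ẇ_hp = Q̇_H/COP = 101.0 kW.
Saving = 774.0 − 101.0 = 673.0 kW.

670 kW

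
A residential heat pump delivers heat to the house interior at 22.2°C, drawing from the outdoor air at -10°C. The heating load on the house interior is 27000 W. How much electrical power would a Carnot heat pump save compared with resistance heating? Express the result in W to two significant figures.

24000 W

In absolute terms T_C = 263.15 K and T_H = 295.35 K, so ΔT = 32.20 K.
COP_Carnot = T_H/ΔT = 295.35/32.20 = 9.172.
Resistance heating needs Ẇ_res = Q̇_H = 27000 W; the reversible heat pump needs only Ẇ_hp = Q̇_H/COP = 2944 W.
Saving = 27000 − 2944 = 24060 W.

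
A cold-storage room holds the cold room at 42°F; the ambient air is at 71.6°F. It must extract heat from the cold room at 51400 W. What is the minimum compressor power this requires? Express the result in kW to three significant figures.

3.03 kW

In absolute terms T_C = 278.71 K and T_H = 295.15 K, so ΔT = 16.44 K.
COP_Carnot = T_C/ΔT = 278.71/16.44 = 16.95.
Ẇ_min = Q̇/COP_Carnot = 51400/16.95 = 3033 W = 3.033 kW.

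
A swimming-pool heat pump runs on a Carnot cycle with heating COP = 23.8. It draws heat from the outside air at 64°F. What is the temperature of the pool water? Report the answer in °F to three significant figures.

87.0 °F

COP_HP = T_H/(T_H − T_C) rearranges to T_H = COP·T_C/(COP − 1).
With T_C = 290.93 K, T_H = 23.8 × 290.93/22.80 = 303.69 K.
Converting, 303.69 K = 86.97°F.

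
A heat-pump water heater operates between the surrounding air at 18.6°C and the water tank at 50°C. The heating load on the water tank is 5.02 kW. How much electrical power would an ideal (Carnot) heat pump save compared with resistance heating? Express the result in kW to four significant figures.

4.532 kW

In absolute terms T_C = 291.75 K and T_H = 323.15 K, so ΔT = 31.40 K.
COP_Carnot = T_H/ΔT = 323.15/31.40 = 10.29.
Resistance heating needs Ẇ_res = Q̇_H = 5.020 kW; the reversible heat pump needs only Ẇ_hp = Q̇_H/COP = 0.4878 kW.
Saving = 5.020 − 0.4878 = 4.532 kW.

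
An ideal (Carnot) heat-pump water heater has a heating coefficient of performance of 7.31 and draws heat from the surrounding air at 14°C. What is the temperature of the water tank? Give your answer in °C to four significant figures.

59.51 °C

COP_HP = T_H/(T_H − T_C) rearranges to T_H = COP·T_C/(COP − 1).
With T_C = 287.15 K, T_H = 7.31 × 287.15/6.310 = 332.66 K.
Converting, 332.66 K = 59.51°C.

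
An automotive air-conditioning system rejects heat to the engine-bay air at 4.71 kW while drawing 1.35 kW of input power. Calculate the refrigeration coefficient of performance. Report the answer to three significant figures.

The first law gives Q̇_H = Q̇_C + Ẇ, so the three rates are Q̇_C = 3.360, Q̇_H = 4.710, Ẇ = 1.350 kW.
COP_R = Q̇_C/Ẇ = 3.360/1.350 = 2.489.

2.49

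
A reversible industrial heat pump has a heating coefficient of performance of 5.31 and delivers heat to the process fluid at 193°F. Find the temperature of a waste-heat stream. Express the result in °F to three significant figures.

COP_HP = T_H/(T_H − T_C) gives T_H − T_C = T_H/COP.
With T_H = 362.59 K, T_C = 362.59 × (1 − 1/5.31) = 294.31 K.
Converting, 294.31 K = 70.09°F.

70.1 °F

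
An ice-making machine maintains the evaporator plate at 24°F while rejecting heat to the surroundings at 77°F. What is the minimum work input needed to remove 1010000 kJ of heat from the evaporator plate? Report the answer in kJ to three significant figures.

In absolute terms T_C = 268.71 K and T_H = 298.15 K, so ΔT = 29.44 K.
The reversible limit is COP_R = T_C/ΔT = 9.126, so W_min = Q_C/COP = Q_C·ΔT/T_C.
W_min = 1010000 × 29.44/268.71 = 110700 kJ.

111000 kJ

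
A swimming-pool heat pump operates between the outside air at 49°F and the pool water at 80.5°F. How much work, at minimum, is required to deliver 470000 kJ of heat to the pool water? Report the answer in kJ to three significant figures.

In absolute terms T_C = 282.59 K and T_H = 300.09 K, so ΔT = 17.50 K.
The reversible limit is COP_HP = T_H/ΔT = 17.15, so W_min = Q_H/COP = Q_H·ΔT/T_H.
W_min = 470000 × 17.50/300.09 = 27410 kJ.

27400 kJ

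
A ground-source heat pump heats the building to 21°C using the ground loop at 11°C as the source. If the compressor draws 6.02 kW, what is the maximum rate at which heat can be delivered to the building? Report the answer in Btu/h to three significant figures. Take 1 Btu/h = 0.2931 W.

604000 Btu/h

In absolute terms T_C = 284.15 K and T_H = 294.15 K, so ΔT = 10.00 K.
COP_Carnot = T_H/ΔT = 294.15/10.00 = 29.42.
Q̇_max = COP_Carnot × Ẇ = 29.42 × 6.020 kW = 177.1 kW = 604200 Btu/h.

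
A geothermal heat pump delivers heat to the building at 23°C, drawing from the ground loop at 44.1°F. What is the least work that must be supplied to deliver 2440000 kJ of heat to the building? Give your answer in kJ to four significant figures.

In absolute terms T_C = 279.87 K and T_H = 296.15 K, so ΔT = 16.28 K.
The reversible limit is COP_HP = T_H/ΔT = 18.19, so W_min = Q_H/COP = Q_H·ΔT/T_H.
W_min = 2440000 × 16.28/296.15 = 134100 kJ.

134100 kJ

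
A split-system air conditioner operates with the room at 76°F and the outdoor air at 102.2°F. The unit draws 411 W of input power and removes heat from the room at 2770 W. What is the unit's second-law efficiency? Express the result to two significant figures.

COP_actual = Q̇_C/Ẇ = 2770/411.0 = 6.740.
In absolute terms T_C = 297.59 K and T_H = 312.15 K, so ΔT = 14.56 K.
COP_Carnot = T_C/ΔT = 297.59/14.56 = 20.45.
η_II = COP_actual/COP_Carnot = 6.740/20.45 = 0.3296.

0.33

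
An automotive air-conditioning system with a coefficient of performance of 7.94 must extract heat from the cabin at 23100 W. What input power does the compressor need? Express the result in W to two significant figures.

Ẇ = Q̇_C/COP = 23100/7.94 = 2909 W.

2900 W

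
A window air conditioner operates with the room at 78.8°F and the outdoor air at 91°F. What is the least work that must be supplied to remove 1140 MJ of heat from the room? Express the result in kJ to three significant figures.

25800 kJ

In absolute terms T_C = 299.15 K and T_H = 305.93 K, so ΔT = 6.778 K.
The reversible limit is COP_R = T_C/ΔT = 44.14, so W_min = Q_C/COP = Q_C·ΔT/T_C.
W_min = 1140 × 6.778/299.15 = 25.83 MJ = 25830 kJ.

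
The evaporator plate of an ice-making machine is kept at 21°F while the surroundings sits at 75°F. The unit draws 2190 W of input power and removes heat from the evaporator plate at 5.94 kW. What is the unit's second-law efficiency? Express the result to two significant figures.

0.30

Converting, Q̇_C = 5.940 kW = 5940 W, so COP_actual = Q̇_C/Ẇ = 5940/2190 = 2.712.
In absolute terms T_C = 267.04 K and T_H = 297.04 K, so ΔT = 30.00 K.
COP_Carnot = T_C/ΔT = 267.04/30.00 = 8.901.
η_II = COP_actual/COP_Carnot = 2.712/8.901 = 0.3047.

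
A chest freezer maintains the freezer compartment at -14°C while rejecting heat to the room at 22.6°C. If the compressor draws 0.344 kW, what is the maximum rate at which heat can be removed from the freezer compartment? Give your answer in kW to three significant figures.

In absolute terms T_C = 259.15 K and T_H = 295.75 K, so ΔT = 36.60 K.
COP_Carnot = T_C/ΔT = 259.15/36.60 = 7.081.
Q̇_max = COP_Carnot × Ẇ = 7.081 × 0.3440 kW = 2.436 kW.

2.44 kW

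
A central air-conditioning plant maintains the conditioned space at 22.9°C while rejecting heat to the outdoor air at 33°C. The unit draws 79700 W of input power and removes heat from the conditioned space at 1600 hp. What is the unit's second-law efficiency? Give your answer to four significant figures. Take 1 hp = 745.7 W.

0.5107

Converting, Q̇_C = 1600 hp = 1193000 W, so COP_actual = Q̇_C/Ẇ = 1193000/79700 = 14.97.
In absolute terms T_C = 296.05 K and T_H = 306.15 K, so ΔT = 10.10 K.
COP_Carnot = T_C/ΔT = 296.05/10.10 = 29.31.
η_II = COP_actual/COP_Carnot = 14.97/29.31 = 0.5107.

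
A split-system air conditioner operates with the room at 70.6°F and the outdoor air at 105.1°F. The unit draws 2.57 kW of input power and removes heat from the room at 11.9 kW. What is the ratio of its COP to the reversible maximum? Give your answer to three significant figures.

0.301

COP_actual = Q̇_C/Ẇ = 11.90/2.570 = 4.630.
In absolute terms T_C = 294.59 K and T_H = 313.76 K, so ΔT = 19.17 K.
COP_Carnot = T_C/ΔT = 294.59/19.17 = 15.37.
η_II = COP_actual/COP_Carnot = 4.630/15.37 = 0.3013.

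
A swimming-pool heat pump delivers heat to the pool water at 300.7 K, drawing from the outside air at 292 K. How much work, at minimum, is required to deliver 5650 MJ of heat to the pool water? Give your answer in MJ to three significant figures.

163 MJ

The reservoir spacing is ΔT = 300.7 − 292 = 8.700 K.
The reversible limit is COP_HP = T_H/ΔT = 34.56, so W_min = Q_H/COP = Q_H·ΔT/T_H.
W_min = 5650 × 8.700/300.70 = 163.5 MJ.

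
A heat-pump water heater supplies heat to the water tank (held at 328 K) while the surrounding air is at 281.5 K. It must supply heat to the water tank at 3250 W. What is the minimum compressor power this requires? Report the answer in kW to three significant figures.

0.461 kW

The reservoir spacing is ΔT = 328 − 281.5 = 46.50 K.
COP_Carnot = T_H/ΔT = 328.00/46.50 = 7.054.
Ẇ_min = Q̇/COP_Carnot = 3250/7.054 = 460.7 W = 0.4607 kW.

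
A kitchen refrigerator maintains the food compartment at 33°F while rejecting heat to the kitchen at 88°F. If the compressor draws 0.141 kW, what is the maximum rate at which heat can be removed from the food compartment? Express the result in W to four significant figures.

In absolute terms T_C = 273.71 K and T_H = 304.26 K, so ΔT = 30.56 K.
COP_Carnot = T_C/ΔT = 273.71/30.56 = 8.958.
Q̇_max = COP_Carnot × Ẇ = 8.958 × 0.1410 kW = 1.263 kW = 1263 W.

1263 W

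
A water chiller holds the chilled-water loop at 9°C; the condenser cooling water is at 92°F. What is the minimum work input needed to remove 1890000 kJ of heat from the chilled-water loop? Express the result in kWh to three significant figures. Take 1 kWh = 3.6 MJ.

In absolute terms T_C = 282.15 K and T_H = 306.48 K, so ΔT = 24.33 K.
The reversible limit is COP_R = T_C/ΔT = 11.60, so W_min = Q_C/COP = Q_C·ΔT/T_C.
W_min = 1890000 × 24.33/282.15 = 163000 kJ = 45.28 kWh.

45.3 kWh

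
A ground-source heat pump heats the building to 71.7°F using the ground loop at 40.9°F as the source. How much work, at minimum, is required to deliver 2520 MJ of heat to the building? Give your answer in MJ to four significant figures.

146.1 MJ

In absolute terms T_C = 278.09 K and T_H = 295.21 K, so ΔT = 17.11 K.
The reversible limit is COP_HP = T_H/ΔT = 17.25, so W_min = Q_H/COP = Q_H·ΔT/T_H.
W_min = 2520 × 17.11/295.21 = 146.1 MJ.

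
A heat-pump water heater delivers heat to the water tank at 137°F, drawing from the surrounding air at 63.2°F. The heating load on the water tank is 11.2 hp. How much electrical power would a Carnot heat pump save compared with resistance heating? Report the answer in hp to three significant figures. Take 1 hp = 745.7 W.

In absolute terms T_C = 290.48 K and T_H = 331.48 K, so ΔT = 41.00 K.
COP_Carnot = T_H/ΔT = 331.48/41.00 = 8.085.
Resistance heating needs Ẇ_res = Q̇_H = 11.20 hp; the reversible heat pump needs only Ẇ_hp = Q̇_H/COP = 1.385 hp.
Saving = 11.20 − 1.385 = 9.815 hp.

9.81 hp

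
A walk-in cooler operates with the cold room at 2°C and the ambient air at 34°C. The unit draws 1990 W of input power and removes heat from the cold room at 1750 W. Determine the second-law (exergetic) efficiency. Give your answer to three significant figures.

COP_actual = Q̇_C/Ẇ = 1750/1990 = 0.8794.
In absolute terms T_C = 275.15 K and T_H = 307.15 K, so ΔT = 32.00 K.
COP_Carnot = T_C/ΔT = 275.15/32.00 = 8.598.
η_II = COP_actual/COP_Carnot = 0.8794/8.598 = 0.1023.

0.102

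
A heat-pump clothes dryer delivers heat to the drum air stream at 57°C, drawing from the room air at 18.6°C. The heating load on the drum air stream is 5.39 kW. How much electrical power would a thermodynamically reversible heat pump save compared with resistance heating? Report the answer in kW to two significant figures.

In absolute terms T_C = 291.75 K and T_H = 330.15 K, so ΔT = 38.40 K.
COP_Carnot = T_H/ΔT = 330.15/38.40 = 8.598.
Resistance heating needs Ẇ_res = Q̇_H = 5.390 kW; the reversible heat pump needs only Ẇ_hp = Q̇_H/COP = 0.6269 kW.
Saving = 5.390 − 0.6269 = 4.763 kW.

4.8 kW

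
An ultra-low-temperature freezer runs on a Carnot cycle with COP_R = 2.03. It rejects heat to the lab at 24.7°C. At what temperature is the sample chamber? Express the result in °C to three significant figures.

For a Carnot refrigerator COP_R = T_C/(T_H − T_C), so T_C = COP·T_H/(1 + COP).
With T_H = 297.85 K, T_C = 2.03 × 297.85/3.030 = 199.55 K.
Converting, 199.55 K = -73.60°C.

-73.6 °C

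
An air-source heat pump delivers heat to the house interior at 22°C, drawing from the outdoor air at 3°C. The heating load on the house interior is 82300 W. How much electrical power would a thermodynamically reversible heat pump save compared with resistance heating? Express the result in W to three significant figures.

In absolute terms T_C = 276.15 K and T_H = 295.15 K, so ΔT = 19.00 K.
COP_Carnot = T_H/ΔT = 295.15/19.00 = 15.53.
Resistance heating needs Ẇ_res = Q̇_H = 82300 W; the reversible heat pump needs only Ẇ_hp = Q̇_H/COP = 5298 W.
Saving = 82300 − 5298 = 77000 W.

77000 W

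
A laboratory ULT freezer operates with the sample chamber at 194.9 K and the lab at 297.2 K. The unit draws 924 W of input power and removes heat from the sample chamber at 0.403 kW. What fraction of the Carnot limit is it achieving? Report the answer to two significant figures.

Converting, Q̇_C = 0.4030 kW = 403.0 W, so COP_actual = Q̇_C/Ẇ = 403.0/924.0 = 0.4361.
The reservoir spacing is ΔT = 297.2 − 194.9 = 102.3 K.
COP_Carnot = T_C/ΔT = 194.90/102.3 = 1.905.
η_II = COP_actual/COP_Carnot = 0.4361/1.905 = 0.2289.

0.23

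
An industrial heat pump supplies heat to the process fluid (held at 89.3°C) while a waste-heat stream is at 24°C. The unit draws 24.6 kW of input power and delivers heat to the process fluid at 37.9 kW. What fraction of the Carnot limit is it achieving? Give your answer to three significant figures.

COP_actual = Q̇_H/Ẇ = 37.90/24.60 = 1.541.
In absolute terms T_C = 297.15 K and T_H = 362.45 K, so ΔT = 65.30 K.
COP_Carnot = T_H/ΔT = 362.45/65.30 = 5.551.
η_II = COP_actual/COP_Carnot = 1.541/5.551 = 0.2776.

0.278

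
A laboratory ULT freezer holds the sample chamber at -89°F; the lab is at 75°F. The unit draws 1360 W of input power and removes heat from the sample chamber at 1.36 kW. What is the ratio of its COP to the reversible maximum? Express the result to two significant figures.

Converting, Q̇_C = 1.360 kW = 1360 W, so COP_actual = Q̇_C/Ẇ = 1360/1360 = 1.000.
In absolute terms T_C = 205.93 K and T_H = 297.04 K, so ΔT = 91.11 K.
COP_Carnot = T_C/ΔT = 205.93/91.11 = 2.260.
η_II = COP_actual/COP_Carnot = 1.000/2.260 = 0.4424.

0.44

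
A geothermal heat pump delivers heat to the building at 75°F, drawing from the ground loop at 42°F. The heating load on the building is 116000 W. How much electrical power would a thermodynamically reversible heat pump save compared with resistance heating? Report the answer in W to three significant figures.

In absolute terms T_C = 278.71 K and T_H = 297.04 K, so ΔT = 18.33 K.
COP_Carnot = T_H/ΔT = 297.04/18.33 = 16.20.
Resistance heating needs Ẇ_res = Q̇_H = 116000 W; the reversible heat pump needs only Ẇ_hp = Q̇_H/COP = 7160 W.
Saving = 116000 − 7160 = 108800 W.

109000 W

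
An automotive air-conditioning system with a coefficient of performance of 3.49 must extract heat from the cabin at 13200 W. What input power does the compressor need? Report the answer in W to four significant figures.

Ẇ = Q̇_C/COP = 13200/3.49 = 3782 W.

3782 W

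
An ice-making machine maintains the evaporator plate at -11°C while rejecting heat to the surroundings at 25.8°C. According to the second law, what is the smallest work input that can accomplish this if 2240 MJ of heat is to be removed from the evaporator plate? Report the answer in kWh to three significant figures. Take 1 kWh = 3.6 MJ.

87.3 kWh

In absolute terms T_C = 262.15 K and T_H = 298.95 K, so ΔT = 36.80 K.
The reversible limit is COP_R = T_C/ΔT = 7.124, so W_min = Q_C/COP = Q_C·ΔT/T_C.
W_min = 2240 × 36.80/262.15 = 314.4 MJ = 87.35 kWh.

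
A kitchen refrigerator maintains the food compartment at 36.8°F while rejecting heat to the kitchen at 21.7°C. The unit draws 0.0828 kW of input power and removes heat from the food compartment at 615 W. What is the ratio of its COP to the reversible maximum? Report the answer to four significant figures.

0.5126

Converting, Q̇_C = 615.0 W = 0.6150 kW, so COP_actual = Q̇_C/Ẇ = 0.6150/0.08280 = 7.428.
In absolute terms T_C = 275.82 K and T_H = 294.85 K, so ΔT = 19.03 K.
COP_Carnot = T_C/ΔT = 275.82/19.03 = 14.49.
η_II = COP_actual/COP_Carnot = 7.428/14.49 = 0.5126.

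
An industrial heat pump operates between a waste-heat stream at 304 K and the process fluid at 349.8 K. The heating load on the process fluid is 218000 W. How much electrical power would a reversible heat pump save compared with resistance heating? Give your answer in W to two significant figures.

The reservoir spacing is ΔT = 349.8 − 304 = 45.80 K.
COP_Carnot = T_H/ΔT = 349.80/45.80 = 7.638.
Resistance heating needs Ẇ_res = Q̇_H = 218000 W; the reversible heat pump needs only Ẇ_hp = Q̇_H/COP = 28540 W.
Saving = 218000 − 28540 = 189500 W.

190000 W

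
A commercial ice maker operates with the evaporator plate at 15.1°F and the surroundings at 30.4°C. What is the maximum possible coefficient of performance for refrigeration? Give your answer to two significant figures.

6.6

In absolute terms T_C = 263.76 K and T_H = 303.55 K, so ΔT = 39.79 K.
For a reversible cycle, COP_Carnot = T_C/ΔT = 263.76/39.79 = 6.629.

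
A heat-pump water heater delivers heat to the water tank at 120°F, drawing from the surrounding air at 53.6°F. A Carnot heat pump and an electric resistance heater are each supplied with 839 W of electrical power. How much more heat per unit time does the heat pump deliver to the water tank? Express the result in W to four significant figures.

In absolute terms T_C = 285.15 K and T_H = 322.04 K, so ΔT = 36.89 K.
COP_Carnot = T_H/ΔT = 322.04/36.89 = 8.730.
The heat pump delivers Q̇_H = COP × Ẇ = 7324 W; the resistance heater delivers Ẇ = 839.0 W.
Extra = (COP − 1)·Ẇ = 6485 W.

6485 W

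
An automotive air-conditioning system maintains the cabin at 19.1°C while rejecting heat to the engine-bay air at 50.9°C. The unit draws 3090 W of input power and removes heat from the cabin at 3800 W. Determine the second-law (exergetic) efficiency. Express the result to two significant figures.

0.13

COP_actual = Q̇_C/Ẇ = 3800/3090 = 1.230.
In absolute terms T_C = 292.25 K and T_H = 324.05 K, so ΔT = 31.80 K.
COP_Carnot = T_C/ΔT = 292.25/31.80 = 9.190.
η_II = COP_actual/COP_Carnot = 1.230/9.190 = 0.1338.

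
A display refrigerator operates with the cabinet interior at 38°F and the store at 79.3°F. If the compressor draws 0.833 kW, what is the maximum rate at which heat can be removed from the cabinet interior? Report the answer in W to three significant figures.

10000 W

In absolute terms T_C = 276.48 K and T_H = 299.43 K, so ΔT = 22.94 K.
COP_Carnot = T_C/ΔT = 276.48/22.94 = 12.05.
Q̇_max = COP_Carnot × Ẇ = 12.05 × 0.8330 kW = 10.04 kW = 10040 W.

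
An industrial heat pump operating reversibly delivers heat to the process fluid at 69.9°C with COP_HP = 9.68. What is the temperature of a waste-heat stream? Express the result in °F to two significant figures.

COP_HP = T_H/(T_H − T_C) gives T_H − T_C = T_H/COP.
With T_H = 343.05 K, T_C = 343.05 × (1 − 1/9.68) = 307.61 K.
Converting, 307.61 K = 94.03°F.

94 °F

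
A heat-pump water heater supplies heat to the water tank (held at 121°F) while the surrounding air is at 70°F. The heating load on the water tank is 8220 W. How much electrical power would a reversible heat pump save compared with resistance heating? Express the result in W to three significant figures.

In absolute terms T_C = 294.26 K and T_H = 322.59 K, so ΔT = 28.33 K.
COP_Carnot = T_H/ΔT = 322.59/28.33 = 11.39.
Resistance heating needs Ẇ_res = Q̇_H = 8220 W; the reversible heat pump needs only Ẇ_hp = Q̇_H/COP = 722.0 W.
Saving = 8220 − 722.0 = 7498 W.

7500 W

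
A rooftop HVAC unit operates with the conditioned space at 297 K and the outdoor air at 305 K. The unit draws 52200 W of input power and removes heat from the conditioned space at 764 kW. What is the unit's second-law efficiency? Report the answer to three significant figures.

0.394

Converting, Q̇_C = 764.0 kW = 764000 W, so COP_actual = Q̇_C/Ẇ = 764000/52200 = 14.64.
The reservoir spacing is ΔT = 305 − 297 = 8.000 K.
COP_Carnot = T_C/ΔT = 297.00/8.000 = 37.13.
η_II = COP_actual/COP_Carnot = 14.64/37.13 = 0.3942.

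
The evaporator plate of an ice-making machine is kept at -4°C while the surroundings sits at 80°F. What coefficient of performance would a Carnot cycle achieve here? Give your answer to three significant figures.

8.78

In absolute terms T_C = 269.15 K and T_H = 299.82 K, so ΔT = 30.67 K.
For a reversible cycle, COP_Carnot = T_C/ΔT = 269.15/30.67 = 8.777.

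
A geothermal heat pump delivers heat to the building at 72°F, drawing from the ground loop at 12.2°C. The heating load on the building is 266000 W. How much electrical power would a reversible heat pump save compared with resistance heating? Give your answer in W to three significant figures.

In absolute terms T_C = 285.35 K and T_H = 295.37 K, so ΔT = 10.02 K.
COP_Carnot = T_H/ΔT = 295.37/10.02 = 29.47.
Resistance heating needs Ẇ_res = Q̇_H = 266000 W; the reversible heat pump needs only Ẇ_hp = Q̇_H/COP = 9026 W.
Saving = 266000 − 9026 = 257000 W.

257000 W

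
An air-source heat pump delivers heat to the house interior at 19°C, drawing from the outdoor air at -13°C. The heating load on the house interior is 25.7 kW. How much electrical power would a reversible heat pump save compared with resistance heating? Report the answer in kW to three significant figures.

In absolute terms T_C = 260.15 K and T_H = 292.15 K, so ΔT = 32.00 K.
COP_Carnot = T_H/ΔT = 292.15/32.00 = 9.130.
Resistance heating needs Ẇ_res = Q̇_H = 25.70 kW; the reversible heat pump needs only Ẇ_hp = Q̇_H/COP = 2.815 kW.
Saving = 25.70 − 2.815 = 22.89 kW.

22.9 kW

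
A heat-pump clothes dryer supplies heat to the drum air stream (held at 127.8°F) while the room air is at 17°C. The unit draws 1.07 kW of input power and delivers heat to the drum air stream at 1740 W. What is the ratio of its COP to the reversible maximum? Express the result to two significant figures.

Converting, Q̇_H = 1740 W = 1.740 kW, so COP_actual = Q̇_H/Ẇ = 1.740/1.070 = 1.626.
In absolute terms T_C = 290.15 K and T_H = 326.37 K, so ΔT = 36.22 K.
COP_Carnot = T_H/ΔT = 326.37/36.22 = 9.010.
η_II = COP_actual/COP_Carnot = 1.626/9.010 = 0.1805.

0.18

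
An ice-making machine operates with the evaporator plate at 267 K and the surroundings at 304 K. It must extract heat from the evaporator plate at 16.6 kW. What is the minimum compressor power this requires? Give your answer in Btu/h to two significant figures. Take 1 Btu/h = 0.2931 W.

The reservoir spacing is ΔT = 304 − 267 = 37.00 K.
COP_Carnot = T_C/ΔT = 267.00/37.00 = 7.216.
Ẇ_min = Q̇/COP_Carnot = 16.60/7.216 = 2.300 kW = 7848 Btu/h.

7800 Btu/h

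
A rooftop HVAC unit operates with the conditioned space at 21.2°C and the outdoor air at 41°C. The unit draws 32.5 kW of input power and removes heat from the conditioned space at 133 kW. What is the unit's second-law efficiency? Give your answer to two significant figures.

0.28

COP_actual = Q̇_C/Ẇ = 133.0/32.50 = 4.092.
In absolute terms T_C = 294.35 K and T_H = 314.15 K, so ΔT = 19.80 K.
COP_Carnot = T_C/ΔT = 294.35/19.80 = 14.87.
η_II = COP_actual/COP_Carnot = 4.092/14.87 = 0.2753.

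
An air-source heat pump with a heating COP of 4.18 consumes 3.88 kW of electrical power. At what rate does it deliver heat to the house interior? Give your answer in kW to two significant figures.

Q̇_H = COP_HP × Ẇ = 4.18 × 3.880 = 16.22 kW.

16 kW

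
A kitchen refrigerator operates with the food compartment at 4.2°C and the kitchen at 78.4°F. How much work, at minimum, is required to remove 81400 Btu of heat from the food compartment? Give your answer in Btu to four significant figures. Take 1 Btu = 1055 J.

In absolute terms T_C = 277.35 K and T_H = 298.93 K, so ΔT = 21.58 K.
The reversible limit is COP_R = T_C/ΔT = 12.85, so W_min = Q_C/COP = Q_C·ΔT/T_C.
W_min = 81400 × 21.58/277.35 = 6333 Btu.

6333 Btu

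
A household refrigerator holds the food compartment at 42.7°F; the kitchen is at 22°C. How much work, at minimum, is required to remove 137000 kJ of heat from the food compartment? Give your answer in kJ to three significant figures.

In absolute terms T_C = 279.09 K and T_H = 295.15 K, so ΔT = 16.06 K.
The reversible limit is COP_R = T_C/ΔT = 17.38, so W_min = Q_C/COP = Q_C·ΔT/T_C.
W_min = 137000 × 16.06/279.09 = 7881 kJ.

7880 kJ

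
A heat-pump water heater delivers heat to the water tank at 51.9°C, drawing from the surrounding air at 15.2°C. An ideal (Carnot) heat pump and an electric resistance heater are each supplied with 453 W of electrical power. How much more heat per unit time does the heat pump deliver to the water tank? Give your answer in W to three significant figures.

In absolute terms T_C = 288.35 K and T_H = 325.05 K, so ΔT = 36.70 K.
COP_Carnot = T_H/ΔT = 325.05/36.70 = 8.857.
The heat pump delivers Q̇_H = COP × Ẇ = 4012 W; the resistance heater delivers Ẇ = 453.0 W.
Extra = (COP − 1)·Ẇ = 3559 W.

3560 W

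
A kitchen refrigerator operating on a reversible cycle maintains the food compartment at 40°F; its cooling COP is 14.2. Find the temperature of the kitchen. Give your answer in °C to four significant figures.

COP_R = T_C/(T_H − T_C) gives T_H − T_C = T_C/COP.
With T_C = 277.59 K, T_H = 277.59 × (1 + 1/14.2) = 297.14 K.
Converting, 297.14 K = 23.99°C.

23.99 °C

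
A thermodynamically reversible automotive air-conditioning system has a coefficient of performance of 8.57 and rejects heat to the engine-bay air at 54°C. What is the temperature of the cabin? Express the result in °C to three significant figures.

For a Carnot refrigerator COP_R = T_C/(T_H − T_C), so T_C = COP·T_H/(1 + COP).
With T_H = 327.15 K, T_C = 8.57 × 327.15/9.570 = 292.97 K.
Converting, 292.97 K = 19.82°C.

19.8 °C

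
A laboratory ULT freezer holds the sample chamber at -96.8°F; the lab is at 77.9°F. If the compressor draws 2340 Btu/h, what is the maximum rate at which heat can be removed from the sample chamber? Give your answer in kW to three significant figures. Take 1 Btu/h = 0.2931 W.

1.42 kW

In absolute terms T_C = 201.59 K and T_H = 298.65 K, so ΔT = 97.06 K.
COP_Carnot = T_C/ΔT = 201.59/97.06 = 2.077.
Q̇_max = COP_Carnot × Ẇ = 2.077 × 2340 Btu/h = 4860 Btu/h = 1.425 kW.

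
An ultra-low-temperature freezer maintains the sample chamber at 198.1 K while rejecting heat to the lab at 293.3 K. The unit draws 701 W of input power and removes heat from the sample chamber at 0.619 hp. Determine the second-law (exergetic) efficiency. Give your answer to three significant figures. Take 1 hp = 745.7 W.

0.316

Converting, Q̇_C = 0.6190 hp = 461.6 W, so COP_actual = Q̇_C/Ẇ = 461.6/701.0 = 0.6585.
The reservoir spacing is ΔT = 293.3 − 198.1 = 95.20 K.
COP_Carnot = T_C/ΔT = 198.10/95.20 = 2.081.
η_II = COP_actual/COP_Carnot = 0.6585/2.081 = 0.3164.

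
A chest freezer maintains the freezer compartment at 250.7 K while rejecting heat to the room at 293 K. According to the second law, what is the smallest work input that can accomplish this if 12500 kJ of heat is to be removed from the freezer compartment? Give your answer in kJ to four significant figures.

The reservoir spacing is ΔT = 293 − 250.7 = 42.30 K.
The reversible limit is COP_R = T_C/ΔT = 5.927, so W_min = Q_C/COP = Q_C·ΔT/T_C.
W_min = 12500 × 42.30/250.70 = 2109 kJ.

2109 kJ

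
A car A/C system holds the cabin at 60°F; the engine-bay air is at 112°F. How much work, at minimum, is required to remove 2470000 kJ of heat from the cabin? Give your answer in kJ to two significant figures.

In absolute terms T_C = 288.71 K and T_H = 317.59 K, so ΔT = 28.89 K.
The reversible limit is COP_R = T_C/ΔT = 9.994, so W_min = Q_C/COP = Q_C·ΔT/T_C.
W_min = 2470000 × 28.89/288.71 = 247200 kJ.

250000 kJ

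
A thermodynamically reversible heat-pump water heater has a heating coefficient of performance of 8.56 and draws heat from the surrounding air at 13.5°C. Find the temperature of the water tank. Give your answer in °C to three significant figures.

COP_HP = T_H/(T_H − T_C) rearranges to T_H = COP·T_C/(COP − 1).
With T_C = 286.65 K, T_H = 8.56 × 286.65/7.560 = 324.57 K.
Converting, 324.57 K = 51.42°C.

51.4 °C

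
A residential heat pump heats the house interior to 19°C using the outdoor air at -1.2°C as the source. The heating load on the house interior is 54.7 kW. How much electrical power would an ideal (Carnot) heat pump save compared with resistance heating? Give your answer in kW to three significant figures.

In absolute terms T_C = 271.95 K and T_H = 292.15 K, so ΔT = 20.20 K.
COP_Carnot = T_H/ΔT = 292.15/20.20 = 14.46.
Resistance heating needs Ẇ_res = Q̇_H = 54.70 kW; the reversible heat pump needs only Ẇ_hp = Q̇_H/COP = 3.782 kW.
Saving = 54.70 − 3.782 = 50.92 kW.

50.9 kW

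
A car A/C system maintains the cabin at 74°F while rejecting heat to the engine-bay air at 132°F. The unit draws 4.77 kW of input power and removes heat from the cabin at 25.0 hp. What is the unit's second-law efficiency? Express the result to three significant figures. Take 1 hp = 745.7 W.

Converting, Q̇_C = 25.00 hp = 18.64 kW, so COP_actual = Q̇_C/Ẇ = 18.64/4.770 = 3.908.
In absolute terms T_C = 296.48 K and T_H = 328.71 K, so ΔT = 32.22 K.
COP_Carnot = T_C/ΔT = 296.48/32.22 = 9.201.
η_II = COP_actual/COP_Carnot = 3.908/9.201 = 0.4248.

0.425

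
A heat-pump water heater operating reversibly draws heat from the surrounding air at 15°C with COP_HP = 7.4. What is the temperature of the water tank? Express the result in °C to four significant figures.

60.02 °C

COP_HP = T_H/(T_H − T_C) rearranges to T_H = COP·T_C/(COP − 1).
With T_C = 288.15 K, T_H = 7.4 × 288.15/6.400 = 333.17 K.
Converting, 333.17 K = 60.02°C.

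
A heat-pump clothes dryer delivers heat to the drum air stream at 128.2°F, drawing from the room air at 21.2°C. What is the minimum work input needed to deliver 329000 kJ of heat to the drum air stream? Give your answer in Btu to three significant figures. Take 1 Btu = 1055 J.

30800 Btu

In absolute terms T_C = 294.35 K and T_H = 326.59 K, so ΔT = 32.24 K.
The reversible limit is COP_HP = T_H/ΔT = 10.13, so W_min = Q_H/COP = Q_H·ΔT/T_H.
W_min = 329000 × 32.24/326.59 = 32480 kJ = 30790 Btu.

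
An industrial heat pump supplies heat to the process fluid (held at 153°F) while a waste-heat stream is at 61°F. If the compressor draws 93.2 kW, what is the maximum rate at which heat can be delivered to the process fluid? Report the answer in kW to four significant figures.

In absolute terms T_C = 289.26 K and T_H = 340.37 K, so ΔT = 51.11 K.
COP_Carnot = T_H/ΔT = 340.37/51.11 = 6.659.
Q̇_max = COP_Carnot × Ẇ = 6.659 × 93.20 kW = 620.7 kW.

620.7 kW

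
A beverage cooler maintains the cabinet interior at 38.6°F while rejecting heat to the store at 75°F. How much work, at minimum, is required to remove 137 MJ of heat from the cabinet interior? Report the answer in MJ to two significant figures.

10 MJ

In absolute terms T_C = 276.82 K and T_H = 297.04 K, so ΔT = 20.22 K.
The reversible limit is COP_R = T_C/ΔT = 13.69, so W_min = Q_C/COP = Q_C·ΔT/T_C.
W_min = 137.0 × 20.22/276.82 = 10.01 MJ.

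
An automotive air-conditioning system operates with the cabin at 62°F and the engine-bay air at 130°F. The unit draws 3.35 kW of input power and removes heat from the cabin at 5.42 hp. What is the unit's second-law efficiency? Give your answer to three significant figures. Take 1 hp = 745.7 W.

0.157

Converting, Q̇_C = 5.420 hp = 4.042 kW, so COP_actual = Q̇_C/Ẇ = 4.042/3.350 = 1.206.
In absolute terms T_C = 289.82 K and T_H = 327.59 K, so ΔT = 37.78 K.
COP_Carnot = T_C/ΔT = 289.82/37.78 = 7.672.
η_II = COP_actual/COP_Carnot = 1.206/7.672 = 0.1573.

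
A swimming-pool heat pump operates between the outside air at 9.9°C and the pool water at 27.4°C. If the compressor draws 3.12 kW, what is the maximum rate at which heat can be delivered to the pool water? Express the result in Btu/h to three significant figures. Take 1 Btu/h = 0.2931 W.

183000 Btu/h

In absolute terms T_C = 283.05 K and T_H = 300.55 K, so ΔT = 17.50 K.
COP_Carnot = T_H/ΔT = 300.55/17.50 = 17.17.
Q̇_max = COP_Carnot × Ẇ = 17.17 × 3.120 kW = 53.58 kW = 182800 Btu/h.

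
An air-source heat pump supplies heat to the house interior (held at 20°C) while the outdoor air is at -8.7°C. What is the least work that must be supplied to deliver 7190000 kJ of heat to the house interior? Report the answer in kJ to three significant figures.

704000 kJ

In absolute terms T_C = 264.45 K and T_H = 293.15 K, so ΔT = 28.70 K.
The reversible limit is COP_HP = T_H/ΔT = 10.21, so W_min = Q_H/COP = Q_H·ΔT/T_H.
W_min = 7190000 × 28.70/293.15 = 703900 kJ.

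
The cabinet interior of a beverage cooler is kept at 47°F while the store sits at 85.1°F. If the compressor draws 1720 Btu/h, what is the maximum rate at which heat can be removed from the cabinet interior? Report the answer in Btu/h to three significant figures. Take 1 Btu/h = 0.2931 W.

22900 Btu/h

In absolute terms T_C = 281.48 K and T_H = 302.65 K, so ΔT = 21.17 K.
COP_Carnot = T_C/ΔT = 281.48/21.17 = 13.30.
Q̇_max = COP_Carnot × Ẇ = 13.30 × 1720 Btu/h = 22870 Btu/h.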